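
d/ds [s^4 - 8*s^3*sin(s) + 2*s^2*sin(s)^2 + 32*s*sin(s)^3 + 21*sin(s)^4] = -8*s^3*cos(s) + 4*s^3 - 24*s^2*sin(s) + 2*s^2*sin(2*s) + 96*s*sin(s)^2*cos(s) + 4*s*sin(s)^2 + 84*sin(s)^3*cos(s) + 32*sin(s)^3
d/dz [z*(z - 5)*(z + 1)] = 3*z^2 - 8*z - 5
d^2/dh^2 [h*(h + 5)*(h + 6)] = 6*h + 22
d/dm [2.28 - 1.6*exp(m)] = -1.6*exp(m)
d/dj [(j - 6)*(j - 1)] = 2*j - 7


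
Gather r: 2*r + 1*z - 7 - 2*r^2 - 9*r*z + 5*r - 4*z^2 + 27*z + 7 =-2*r^2 + r*(7 - 9*z) - 4*z^2 + 28*z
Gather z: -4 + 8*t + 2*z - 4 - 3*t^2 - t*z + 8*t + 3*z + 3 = -3*t^2 + 16*t + z*(5 - t) - 5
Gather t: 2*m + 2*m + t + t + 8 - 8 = 4*m + 2*t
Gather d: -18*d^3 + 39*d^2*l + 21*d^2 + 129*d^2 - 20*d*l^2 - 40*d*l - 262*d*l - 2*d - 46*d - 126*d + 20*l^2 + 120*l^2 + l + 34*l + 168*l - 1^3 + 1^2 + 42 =-18*d^3 + d^2*(39*l + 150) + d*(-20*l^2 - 302*l - 174) + 140*l^2 + 203*l + 42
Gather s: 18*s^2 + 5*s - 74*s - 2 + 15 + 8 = 18*s^2 - 69*s + 21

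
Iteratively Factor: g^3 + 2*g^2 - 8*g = (g - 2)*(g^2 + 4*g) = (g - 2)*(g + 4)*(g)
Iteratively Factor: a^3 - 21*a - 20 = (a + 1)*(a^2 - a - 20) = (a - 5)*(a + 1)*(a + 4)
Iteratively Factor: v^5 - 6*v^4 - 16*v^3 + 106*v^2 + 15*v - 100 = (v + 1)*(v^4 - 7*v^3 - 9*v^2 + 115*v - 100) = (v - 1)*(v + 1)*(v^3 - 6*v^2 - 15*v + 100) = (v - 1)*(v + 1)*(v + 4)*(v^2 - 10*v + 25) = (v - 5)*(v - 1)*(v + 1)*(v + 4)*(v - 5)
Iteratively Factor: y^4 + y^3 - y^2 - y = (y)*(y^3 + y^2 - y - 1) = y*(y + 1)*(y^2 - 1) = y*(y - 1)*(y + 1)*(y + 1)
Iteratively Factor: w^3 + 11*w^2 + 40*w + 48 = (w + 4)*(w^2 + 7*w + 12) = (w + 3)*(w + 4)*(w + 4)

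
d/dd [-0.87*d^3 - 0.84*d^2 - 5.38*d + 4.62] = -2.61*d^2 - 1.68*d - 5.38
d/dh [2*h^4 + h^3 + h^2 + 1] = h*(8*h^2 + 3*h + 2)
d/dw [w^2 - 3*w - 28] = 2*w - 3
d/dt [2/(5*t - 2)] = -10/(5*t - 2)^2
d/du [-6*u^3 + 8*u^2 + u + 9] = -18*u^2 + 16*u + 1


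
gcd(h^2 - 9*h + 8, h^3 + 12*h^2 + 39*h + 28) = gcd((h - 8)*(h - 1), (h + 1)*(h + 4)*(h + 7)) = 1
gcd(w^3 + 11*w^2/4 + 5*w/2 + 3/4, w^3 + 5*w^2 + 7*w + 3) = w^2 + 2*w + 1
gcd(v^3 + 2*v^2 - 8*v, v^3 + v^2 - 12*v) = v^2 + 4*v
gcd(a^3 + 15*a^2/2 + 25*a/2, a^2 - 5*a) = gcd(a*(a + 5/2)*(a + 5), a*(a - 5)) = a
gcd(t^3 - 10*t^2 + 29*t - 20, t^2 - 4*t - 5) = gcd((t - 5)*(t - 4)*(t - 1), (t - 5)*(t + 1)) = t - 5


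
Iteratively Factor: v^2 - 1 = (v - 1)*(v + 1)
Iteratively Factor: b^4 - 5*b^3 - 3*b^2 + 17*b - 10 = (b - 1)*(b^3 - 4*b^2 - 7*b + 10) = (b - 1)*(b + 2)*(b^2 - 6*b + 5) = (b - 5)*(b - 1)*(b + 2)*(b - 1)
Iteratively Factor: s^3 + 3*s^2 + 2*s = (s + 2)*(s^2 + s) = s*(s + 2)*(s + 1)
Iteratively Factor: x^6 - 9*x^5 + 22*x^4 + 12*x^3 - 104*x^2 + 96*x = (x - 3)*(x^5 - 6*x^4 + 4*x^3 + 24*x^2 - 32*x) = (x - 3)*(x + 2)*(x^4 - 8*x^3 + 20*x^2 - 16*x) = (x - 3)*(x - 2)*(x + 2)*(x^3 - 6*x^2 + 8*x) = x*(x - 3)*(x - 2)*(x + 2)*(x^2 - 6*x + 8) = x*(x - 3)*(x - 2)^2*(x + 2)*(x - 4)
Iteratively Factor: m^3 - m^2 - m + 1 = (m - 1)*(m^2 - 1) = (m - 1)^2*(m + 1)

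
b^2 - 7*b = b*(b - 7)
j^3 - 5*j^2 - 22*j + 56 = (j - 7)*(j - 2)*(j + 4)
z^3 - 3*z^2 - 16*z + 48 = (z - 4)*(z - 3)*(z + 4)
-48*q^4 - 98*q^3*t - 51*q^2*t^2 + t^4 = (-8*q + t)*(q + t)^2*(6*q + t)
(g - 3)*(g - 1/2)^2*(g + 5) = g^4 + g^3 - 67*g^2/4 + 31*g/2 - 15/4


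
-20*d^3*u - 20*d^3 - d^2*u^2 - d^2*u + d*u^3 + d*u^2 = (-5*d + u)*(4*d + u)*(d*u + d)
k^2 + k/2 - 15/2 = (k - 5/2)*(k + 3)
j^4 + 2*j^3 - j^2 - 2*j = j*(j - 1)*(j + 1)*(j + 2)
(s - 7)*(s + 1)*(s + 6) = s^3 - 43*s - 42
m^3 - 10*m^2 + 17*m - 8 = (m - 8)*(m - 1)^2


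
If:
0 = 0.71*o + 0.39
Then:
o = -0.55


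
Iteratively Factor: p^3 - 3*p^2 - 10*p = (p)*(p^2 - 3*p - 10) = p*(p - 5)*(p + 2)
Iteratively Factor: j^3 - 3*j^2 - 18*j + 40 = (j + 4)*(j^2 - 7*j + 10) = (j - 5)*(j + 4)*(j - 2)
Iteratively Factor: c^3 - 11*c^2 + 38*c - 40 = (c - 5)*(c^2 - 6*c + 8) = (c - 5)*(c - 4)*(c - 2)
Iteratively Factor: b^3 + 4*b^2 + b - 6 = (b + 2)*(b^2 + 2*b - 3) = (b + 2)*(b + 3)*(b - 1)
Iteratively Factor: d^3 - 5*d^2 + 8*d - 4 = (d - 2)*(d^2 - 3*d + 2) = (d - 2)*(d - 1)*(d - 2)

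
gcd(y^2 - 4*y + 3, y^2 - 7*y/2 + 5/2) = y - 1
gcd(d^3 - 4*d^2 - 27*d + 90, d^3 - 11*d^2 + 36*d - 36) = d^2 - 9*d + 18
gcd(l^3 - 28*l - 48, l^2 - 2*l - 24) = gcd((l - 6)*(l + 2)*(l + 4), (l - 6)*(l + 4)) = l^2 - 2*l - 24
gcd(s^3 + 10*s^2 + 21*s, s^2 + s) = s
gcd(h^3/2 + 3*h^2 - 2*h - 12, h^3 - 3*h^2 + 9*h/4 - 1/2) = h - 2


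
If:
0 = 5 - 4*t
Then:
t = 5/4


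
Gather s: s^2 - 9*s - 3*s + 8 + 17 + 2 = s^2 - 12*s + 27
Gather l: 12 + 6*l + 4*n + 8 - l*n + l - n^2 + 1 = l*(7 - n) - n^2 + 4*n + 21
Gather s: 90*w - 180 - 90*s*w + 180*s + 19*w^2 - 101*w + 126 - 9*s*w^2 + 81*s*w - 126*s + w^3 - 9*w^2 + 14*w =s*(-9*w^2 - 9*w + 54) + w^3 + 10*w^2 + 3*w - 54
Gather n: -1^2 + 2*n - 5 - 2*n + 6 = 0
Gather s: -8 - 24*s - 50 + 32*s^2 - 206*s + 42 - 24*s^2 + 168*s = 8*s^2 - 62*s - 16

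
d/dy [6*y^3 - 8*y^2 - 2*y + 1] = 18*y^2 - 16*y - 2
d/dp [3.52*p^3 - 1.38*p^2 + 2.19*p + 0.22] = 10.56*p^2 - 2.76*p + 2.19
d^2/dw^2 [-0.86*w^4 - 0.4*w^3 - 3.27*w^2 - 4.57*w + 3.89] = -10.32*w^2 - 2.4*w - 6.54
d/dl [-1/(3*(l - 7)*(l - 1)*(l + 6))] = ((l - 7)*(l - 1) + (l - 7)*(l + 6) + (l - 1)*(l + 6))/(3*(l - 7)^2*(l - 1)^2*(l + 6)^2)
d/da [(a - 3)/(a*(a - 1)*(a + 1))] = (-2*a^3 + 9*a^2 - 3)/(a^6 - 2*a^4 + a^2)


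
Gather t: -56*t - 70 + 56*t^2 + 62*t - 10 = 56*t^2 + 6*t - 80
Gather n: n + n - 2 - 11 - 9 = 2*n - 22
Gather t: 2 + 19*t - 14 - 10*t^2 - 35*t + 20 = -10*t^2 - 16*t + 8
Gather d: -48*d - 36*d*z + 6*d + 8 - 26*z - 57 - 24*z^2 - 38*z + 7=d*(-36*z - 42) - 24*z^2 - 64*z - 42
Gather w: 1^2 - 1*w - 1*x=-w - x + 1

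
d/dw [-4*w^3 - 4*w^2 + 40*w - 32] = -12*w^2 - 8*w + 40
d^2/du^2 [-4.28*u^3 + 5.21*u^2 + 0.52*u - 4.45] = 10.42 - 25.68*u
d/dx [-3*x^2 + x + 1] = 1 - 6*x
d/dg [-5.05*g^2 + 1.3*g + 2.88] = 1.3 - 10.1*g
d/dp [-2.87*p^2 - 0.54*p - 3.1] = -5.74*p - 0.54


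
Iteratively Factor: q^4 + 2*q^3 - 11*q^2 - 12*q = (q + 4)*(q^3 - 2*q^2 - 3*q) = (q + 1)*(q + 4)*(q^2 - 3*q) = q*(q + 1)*(q + 4)*(q - 3)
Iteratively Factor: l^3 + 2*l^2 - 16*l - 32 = (l + 4)*(l^2 - 2*l - 8) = (l + 2)*(l + 4)*(l - 4)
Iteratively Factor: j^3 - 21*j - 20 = (j + 1)*(j^2 - j - 20) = (j - 5)*(j + 1)*(j + 4)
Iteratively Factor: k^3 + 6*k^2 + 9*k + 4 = (k + 1)*(k^2 + 5*k + 4) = (k + 1)^2*(k + 4)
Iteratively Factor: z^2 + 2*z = (z + 2)*(z)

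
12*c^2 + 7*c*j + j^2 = (3*c + j)*(4*c + j)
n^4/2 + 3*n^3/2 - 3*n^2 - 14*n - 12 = (n/2 + 1)*(n - 3)*(n + 2)^2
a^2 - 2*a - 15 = (a - 5)*(a + 3)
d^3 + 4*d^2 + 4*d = d*(d + 2)^2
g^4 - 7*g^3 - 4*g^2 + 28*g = g*(g - 7)*(g - 2)*(g + 2)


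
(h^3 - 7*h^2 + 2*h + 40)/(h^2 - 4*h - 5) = (h^2 - 2*h - 8)/(h + 1)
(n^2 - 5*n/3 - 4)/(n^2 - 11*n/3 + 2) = (3*n + 4)/(3*n - 2)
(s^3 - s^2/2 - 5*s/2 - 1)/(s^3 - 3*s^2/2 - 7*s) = (-2*s^3 + s^2 + 5*s + 2)/(s*(-2*s^2 + 3*s + 14))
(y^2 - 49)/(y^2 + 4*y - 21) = (y - 7)/(y - 3)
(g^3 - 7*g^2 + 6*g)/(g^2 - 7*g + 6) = g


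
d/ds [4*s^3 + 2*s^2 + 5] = 4*s*(3*s + 1)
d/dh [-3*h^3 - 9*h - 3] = -9*h^2 - 9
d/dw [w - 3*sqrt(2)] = 1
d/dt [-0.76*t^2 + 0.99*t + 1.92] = 0.99 - 1.52*t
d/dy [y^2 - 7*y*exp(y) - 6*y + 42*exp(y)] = -7*y*exp(y) + 2*y + 35*exp(y) - 6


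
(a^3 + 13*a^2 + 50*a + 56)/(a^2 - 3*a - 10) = (a^2 + 11*a + 28)/(a - 5)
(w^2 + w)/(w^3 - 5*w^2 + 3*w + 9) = w/(w^2 - 6*w + 9)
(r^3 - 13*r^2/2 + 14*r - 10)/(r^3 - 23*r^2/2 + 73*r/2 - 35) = (r - 2)/(r - 7)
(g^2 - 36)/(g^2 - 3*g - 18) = (g + 6)/(g + 3)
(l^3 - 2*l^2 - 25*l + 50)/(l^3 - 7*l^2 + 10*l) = (l + 5)/l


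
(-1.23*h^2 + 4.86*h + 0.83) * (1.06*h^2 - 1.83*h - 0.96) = -1.3038*h^4 + 7.4025*h^3 - 6.8332*h^2 - 6.1845*h - 0.7968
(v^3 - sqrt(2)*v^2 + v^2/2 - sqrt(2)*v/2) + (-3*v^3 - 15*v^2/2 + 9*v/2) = -2*v^3 - 7*v^2 - sqrt(2)*v^2 - sqrt(2)*v/2 + 9*v/2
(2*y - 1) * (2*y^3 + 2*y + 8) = 4*y^4 - 2*y^3 + 4*y^2 + 14*y - 8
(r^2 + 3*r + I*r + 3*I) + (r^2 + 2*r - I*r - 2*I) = 2*r^2 + 5*r + I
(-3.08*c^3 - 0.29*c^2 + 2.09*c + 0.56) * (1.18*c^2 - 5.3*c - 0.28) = -3.6344*c^5 + 15.9818*c^4 + 4.8656*c^3 - 10.335*c^2 - 3.5532*c - 0.1568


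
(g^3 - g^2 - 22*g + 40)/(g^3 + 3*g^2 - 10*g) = (g - 4)/g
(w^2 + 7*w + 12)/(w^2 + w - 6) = (w + 4)/(w - 2)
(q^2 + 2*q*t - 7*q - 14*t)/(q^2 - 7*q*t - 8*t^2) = (-q^2 - 2*q*t + 7*q + 14*t)/(-q^2 + 7*q*t + 8*t^2)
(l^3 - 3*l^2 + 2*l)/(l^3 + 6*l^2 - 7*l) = (l - 2)/(l + 7)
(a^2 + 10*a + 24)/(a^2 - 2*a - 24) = (a + 6)/(a - 6)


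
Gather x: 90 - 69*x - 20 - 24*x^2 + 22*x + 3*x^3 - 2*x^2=3*x^3 - 26*x^2 - 47*x + 70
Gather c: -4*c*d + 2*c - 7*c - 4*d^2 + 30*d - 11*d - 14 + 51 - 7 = c*(-4*d - 5) - 4*d^2 + 19*d + 30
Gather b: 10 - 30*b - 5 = 5 - 30*b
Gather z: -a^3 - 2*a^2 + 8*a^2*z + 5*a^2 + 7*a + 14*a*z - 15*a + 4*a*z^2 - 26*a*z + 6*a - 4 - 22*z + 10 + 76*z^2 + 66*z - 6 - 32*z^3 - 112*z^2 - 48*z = -a^3 + 3*a^2 - 2*a - 32*z^3 + z^2*(4*a - 36) + z*(8*a^2 - 12*a - 4)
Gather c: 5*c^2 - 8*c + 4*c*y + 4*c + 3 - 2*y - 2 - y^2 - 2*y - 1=5*c^2 + c*(4*y - 4) - y^2 - 4*y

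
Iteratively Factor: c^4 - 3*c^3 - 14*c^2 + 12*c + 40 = (c + 2)*(c^3 - 5*c^2 - 4*c + 20) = (c - 5)*(c + 2)*(c^2 - 4) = (c - 5)*(c - 2)*(c + 2)*(c + 2)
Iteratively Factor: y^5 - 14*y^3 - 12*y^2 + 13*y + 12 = (y - 1)*(y^4 + y^3 - 13*y^2 - 25*y - 12) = (y - 1)*(y + 3)*(y^3 - 2*y^2 - 7*y - 4) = (y - 1)*(y + 1)*(y + 3)*(y^2 - 3*y - 4) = (y - 1)*(y + 1)^2*(y + 3)*(y - 4)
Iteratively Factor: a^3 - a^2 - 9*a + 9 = (a - 1)*(a^2 - 9) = (a - 1)*(a + 3)*(a - 3)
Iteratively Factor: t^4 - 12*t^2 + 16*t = (t - 2)*(t^3 + 2*t^2 - 8*t) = (t - 2)*(t + 4)*(t^2 - 2*t) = (t - 2)^2*(t + 4)*(t)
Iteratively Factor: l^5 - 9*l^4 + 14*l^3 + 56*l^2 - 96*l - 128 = (l - 4)*(l^4 - 5*l^3 - 6*l^2 + 32*l + 32) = (l - 4)*(l + 2)*(l^3 - 7*l^2 + 8*l + 16) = (l - 4)^2*(l + 2)*(l^2 - 3*l - 4) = (l - 4)^2*(l + 1)*(l + 2)*(l - 4)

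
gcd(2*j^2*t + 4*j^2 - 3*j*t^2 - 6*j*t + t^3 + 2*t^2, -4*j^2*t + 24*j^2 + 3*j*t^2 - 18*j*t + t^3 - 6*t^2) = -j + t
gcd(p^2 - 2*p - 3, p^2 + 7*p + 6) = p + 1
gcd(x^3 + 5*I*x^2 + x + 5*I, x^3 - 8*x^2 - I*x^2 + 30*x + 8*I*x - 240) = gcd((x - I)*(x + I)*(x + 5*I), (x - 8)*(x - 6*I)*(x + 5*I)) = x + 5*I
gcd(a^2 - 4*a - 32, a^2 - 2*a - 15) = 1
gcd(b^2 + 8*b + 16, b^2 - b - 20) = b + 4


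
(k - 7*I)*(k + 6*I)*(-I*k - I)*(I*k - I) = k^4 - I*k^3 + 41*k^2 + I*k - 42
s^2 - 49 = (s - 7)*(s + 7)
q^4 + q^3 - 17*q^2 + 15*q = q*(q - 3)*(q - 1)*(q + 5)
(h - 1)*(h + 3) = h^2 + 2*h - 3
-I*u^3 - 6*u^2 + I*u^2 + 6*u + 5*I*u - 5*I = (u - 5*I)*(u - I)*(-I*u + I)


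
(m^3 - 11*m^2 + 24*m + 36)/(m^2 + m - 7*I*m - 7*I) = (m^2 - 12*m + 36)/(m - 7*I)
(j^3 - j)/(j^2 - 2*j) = (j^2 - 1)/(j - 2)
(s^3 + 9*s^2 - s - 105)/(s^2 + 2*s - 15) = s + 7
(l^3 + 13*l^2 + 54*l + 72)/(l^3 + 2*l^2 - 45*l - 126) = (l + 4)/(l - 7)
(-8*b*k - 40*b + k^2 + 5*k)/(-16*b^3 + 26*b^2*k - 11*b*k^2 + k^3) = (k + 5)/(2*b^2 - 3*b*k + k^2)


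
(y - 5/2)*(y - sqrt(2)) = y^2 - 5*y/2 - sqrt(2)*y + 5*sqrt(2)/2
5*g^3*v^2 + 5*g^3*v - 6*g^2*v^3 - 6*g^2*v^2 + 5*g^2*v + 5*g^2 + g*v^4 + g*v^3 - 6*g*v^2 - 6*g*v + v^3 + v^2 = (-5*g + v)*(-g + v)*(v + 1)*(g*v + 1)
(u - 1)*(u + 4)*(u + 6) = u^3 + 9*u^2 + 14*u - 24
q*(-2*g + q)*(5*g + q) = -10*g^2*q + 3*g*q^2 + q^3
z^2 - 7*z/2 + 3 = (z - 2)*(z - 3/2)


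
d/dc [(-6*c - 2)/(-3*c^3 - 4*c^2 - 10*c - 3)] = 2*(-2*c - 1)/(c^4 + 2*c^3 + 7*c^2 + 6*c + 9)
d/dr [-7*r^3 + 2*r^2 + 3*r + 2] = -21*r^2 + 4*r + 3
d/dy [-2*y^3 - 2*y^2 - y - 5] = -6*y^2 - 4*y - 1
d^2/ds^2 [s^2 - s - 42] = 2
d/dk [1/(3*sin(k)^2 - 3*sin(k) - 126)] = (1 - 2*sin(k))*cos(k)/(3*(sin(k) + cos(k)^2 + 41)^2)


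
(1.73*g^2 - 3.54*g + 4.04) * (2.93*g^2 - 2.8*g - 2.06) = 5.0689*g^4 - 15.2162*g^3 + 18.1854*g^2 - 4.0196*g - 8.3224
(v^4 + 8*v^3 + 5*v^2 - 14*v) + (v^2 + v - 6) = v^4 + 8*v^3 + 6*v^2 - 13*v - 6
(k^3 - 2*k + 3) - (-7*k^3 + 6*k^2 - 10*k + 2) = 8*k^3 - 6*k^2 + 8*k + 1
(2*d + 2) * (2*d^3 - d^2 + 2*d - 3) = 4*d^4 + 2*d^3 + 2*d^2 - 2*d - 6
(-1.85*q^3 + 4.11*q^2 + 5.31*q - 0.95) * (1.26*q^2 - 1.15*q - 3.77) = -2.331*q^5 + 7.3061*q^4 + 8.9386*q^3 - 22.7982*q^2 - 18.9262*q + 3.5815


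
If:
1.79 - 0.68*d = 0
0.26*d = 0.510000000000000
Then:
No Solution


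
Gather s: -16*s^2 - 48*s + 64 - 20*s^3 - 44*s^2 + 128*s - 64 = -20*s^3 - 60*s^2 + 80*s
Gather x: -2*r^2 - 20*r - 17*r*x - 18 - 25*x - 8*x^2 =-2*r^2 - 20*r - 8*x^2 + x*(-17*r - 25) - 18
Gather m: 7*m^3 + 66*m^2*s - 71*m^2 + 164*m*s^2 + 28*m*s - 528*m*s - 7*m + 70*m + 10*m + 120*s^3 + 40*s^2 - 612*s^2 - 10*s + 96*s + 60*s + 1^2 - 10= 7*m^3 + m^2*(66*s - 71) + m*(164*s^2 - 500*s + 73) + 120*s^3 - 572*s^2 + 146*s - 9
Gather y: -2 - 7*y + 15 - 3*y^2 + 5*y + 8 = -3*y^2 - 2*y + 21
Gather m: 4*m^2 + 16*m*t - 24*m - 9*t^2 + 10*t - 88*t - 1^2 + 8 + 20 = 4*m^2 + m*(16*t - 24) - 9*t^2 - 78*t + 27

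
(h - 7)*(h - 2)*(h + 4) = h^3 - 5*h^2 - 22*h + 56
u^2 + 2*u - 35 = (u - 5)*(u + 7)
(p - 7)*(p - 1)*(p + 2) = p^3 - 6*p^2 - 9*p + 14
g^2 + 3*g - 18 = (g - 3)*(g + 6)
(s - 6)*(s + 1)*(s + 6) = s^3 + s^2 - 36*s - 36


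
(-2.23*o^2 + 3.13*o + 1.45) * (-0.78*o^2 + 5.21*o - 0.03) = 1.7394*o^4 - 14.0597*o^3 + 15.2432*o^2 + 7.4606*o - 0.0435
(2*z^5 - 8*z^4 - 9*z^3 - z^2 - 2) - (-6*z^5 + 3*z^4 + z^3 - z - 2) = 8*z^5 - 11*z^4 - 10*z^3 - z^2 + z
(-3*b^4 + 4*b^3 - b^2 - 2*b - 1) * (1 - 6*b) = 18*b^5 - 27*b^4 + 10*b^3 + 11*b^2 + 4*b - 1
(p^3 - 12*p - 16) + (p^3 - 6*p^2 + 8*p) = 2*p^3 - 6*p^2 - 4*p - 16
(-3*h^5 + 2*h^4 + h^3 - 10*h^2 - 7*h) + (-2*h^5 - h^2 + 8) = -5*h^5 + 2*h^4 + h^3 - 11*h^2 - 7*h + 8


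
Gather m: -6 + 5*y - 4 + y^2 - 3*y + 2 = y^2 + 2*y - 8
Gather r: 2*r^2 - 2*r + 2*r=2*r^2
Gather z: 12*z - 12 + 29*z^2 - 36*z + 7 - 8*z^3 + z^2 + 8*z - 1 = -8*z^3 + 30*z^2 - 16*z - 6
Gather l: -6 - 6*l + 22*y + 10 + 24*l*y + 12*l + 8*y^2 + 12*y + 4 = l*(24*y + 6) + 8*y^2 + 34*y + 8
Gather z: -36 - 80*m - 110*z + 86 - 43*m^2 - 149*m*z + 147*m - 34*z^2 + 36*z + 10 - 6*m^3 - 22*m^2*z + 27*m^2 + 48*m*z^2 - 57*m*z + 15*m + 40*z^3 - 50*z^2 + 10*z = -6*m^3 - 16*m^2 + 82*m + 40*z^3 + z^2*(48*m - 84) + z*(-22*m^2 - 206*m - 64) + 60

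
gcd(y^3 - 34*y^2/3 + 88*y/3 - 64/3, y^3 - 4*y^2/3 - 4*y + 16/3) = y^2 - 10*y/3 + 8/3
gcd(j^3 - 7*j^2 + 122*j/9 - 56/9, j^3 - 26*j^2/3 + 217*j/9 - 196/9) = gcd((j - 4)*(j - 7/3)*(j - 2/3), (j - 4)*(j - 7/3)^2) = j^2 - 19*j/3 + 28/3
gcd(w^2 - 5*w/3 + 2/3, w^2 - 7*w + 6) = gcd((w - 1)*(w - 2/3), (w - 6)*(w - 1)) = w - 1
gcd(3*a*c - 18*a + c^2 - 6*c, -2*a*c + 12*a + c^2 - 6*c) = c - 6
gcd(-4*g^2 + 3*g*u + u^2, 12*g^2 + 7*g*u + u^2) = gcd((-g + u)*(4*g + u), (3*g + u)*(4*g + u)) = 4*g + u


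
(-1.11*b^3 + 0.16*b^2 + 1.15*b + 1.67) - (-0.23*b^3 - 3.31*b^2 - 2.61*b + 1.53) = -0.88*b^3 + 3.47*b^2 + 3.76*b + 0.14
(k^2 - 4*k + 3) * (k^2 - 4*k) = k^4 - 8*k^3 + 19*k^2 - 12*k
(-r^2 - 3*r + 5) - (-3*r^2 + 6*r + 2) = 2*r^2 - 9*r + 3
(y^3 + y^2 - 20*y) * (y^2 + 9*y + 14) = y^5 + 10*y^4 + 3*y^3 - 166*y^2 - 280*y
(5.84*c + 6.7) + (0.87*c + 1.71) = 6.71*c + 8.41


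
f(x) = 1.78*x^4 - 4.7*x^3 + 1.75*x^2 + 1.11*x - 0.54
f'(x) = 7.12*x^3 - 14.1*x^2 + 3.5*x + 1.11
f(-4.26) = 976.06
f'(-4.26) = -820.12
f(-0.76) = 2.28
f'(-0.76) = -12.82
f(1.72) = -1.79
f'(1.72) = 1.65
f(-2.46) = 142.48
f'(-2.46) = -198.82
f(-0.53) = 0.20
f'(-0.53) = -5.77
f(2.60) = 12.91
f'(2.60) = 40.04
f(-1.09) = 8.93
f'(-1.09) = -28.68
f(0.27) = -0.20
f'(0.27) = 1.17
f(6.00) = 1360.80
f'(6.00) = 1052.43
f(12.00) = 29053.26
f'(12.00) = 10316.07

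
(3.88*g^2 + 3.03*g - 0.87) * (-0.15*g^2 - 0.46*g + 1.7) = -0.582*g^4 - 2.2393*g^3 + 5.3327*g^2 + 5.5512*g - 1.479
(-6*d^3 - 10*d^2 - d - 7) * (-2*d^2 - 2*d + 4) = 12*d^5 + 32*d^4 - 2*d^3 - 24*d^2 + 10*d - 28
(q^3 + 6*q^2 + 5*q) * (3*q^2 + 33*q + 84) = 3*q^5 + 51*q^4 + 297*q^3 + 669*q^2 + 420*q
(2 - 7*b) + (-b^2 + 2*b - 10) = -b^2 - 5*b - 8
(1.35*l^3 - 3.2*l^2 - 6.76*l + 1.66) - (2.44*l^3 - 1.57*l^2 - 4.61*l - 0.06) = -1.09*l^3 - 1.63*l^2 - 2.15*l + 1.72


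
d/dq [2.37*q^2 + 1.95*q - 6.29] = 4.74*q + 1.95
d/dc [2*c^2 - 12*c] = 4*c - 12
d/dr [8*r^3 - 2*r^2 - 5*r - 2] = 24*r^2 - 4*r - 5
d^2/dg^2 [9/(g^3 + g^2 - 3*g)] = 18*(-g*(3*g + 1)*(g^2 + g - 3) + (3*g^2 + 2*g - 3)^2)/(g^3*(g^2 + g - 3)^3)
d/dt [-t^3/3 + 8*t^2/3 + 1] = t*(16 - 3*t)/3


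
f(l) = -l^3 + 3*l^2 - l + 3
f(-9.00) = 984.00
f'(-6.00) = -145.00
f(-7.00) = 500.00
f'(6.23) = -80.06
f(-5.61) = 279.58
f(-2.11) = 27.86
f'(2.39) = -3.80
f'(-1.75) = -20.69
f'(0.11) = -0.38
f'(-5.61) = -129.08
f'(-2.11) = -27.02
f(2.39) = 4.09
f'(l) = -3*l^2 + 6*l - 1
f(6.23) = -128.60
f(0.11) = 2.92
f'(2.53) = -5.02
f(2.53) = 3.48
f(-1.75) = 19.30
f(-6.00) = 333.00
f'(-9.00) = -298.00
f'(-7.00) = -190.00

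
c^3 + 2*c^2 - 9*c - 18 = (c - 3)*(c + 2)*(c + 3)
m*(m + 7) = m^2 + 7*m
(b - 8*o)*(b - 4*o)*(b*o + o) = b^3*o - 12*b^2*o^2 + b^2*o + 32*b*o^3 - 12*b*o^2 + 32*o^3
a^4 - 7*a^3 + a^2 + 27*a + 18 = (a - 6)*(a - 3)*(a + 1)^2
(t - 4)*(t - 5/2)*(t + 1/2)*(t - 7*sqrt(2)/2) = t^4 - 6*t^3 - 7*sqrt(2)*t^3/2 + 27*t^2/4 + 21*sqrt(2)*t^2 - 189*sqrt(2)*t/8 + 5*t - 35*sqrt(2)/2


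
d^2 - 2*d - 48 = (d - 8)*(d + 6)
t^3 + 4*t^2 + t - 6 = (t - 1)*(t + 2)*(t + 3)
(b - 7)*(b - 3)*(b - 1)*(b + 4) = b^4 - 7*b^3 - 13*b^2 + 103*b - 84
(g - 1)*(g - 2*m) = g^2 - 2*g*m - g + 2*m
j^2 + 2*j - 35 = (j - 5)*(j + 7)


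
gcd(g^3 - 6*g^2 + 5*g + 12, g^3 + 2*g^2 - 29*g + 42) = g - 3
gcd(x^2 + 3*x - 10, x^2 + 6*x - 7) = 1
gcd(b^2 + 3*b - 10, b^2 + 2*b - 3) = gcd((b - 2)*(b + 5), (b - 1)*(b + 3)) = 1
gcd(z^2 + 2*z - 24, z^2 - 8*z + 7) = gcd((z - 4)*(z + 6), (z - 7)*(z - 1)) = 1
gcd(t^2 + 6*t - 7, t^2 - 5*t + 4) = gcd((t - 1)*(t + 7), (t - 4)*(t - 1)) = t - 1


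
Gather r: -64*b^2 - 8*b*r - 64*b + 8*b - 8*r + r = -64*b^2 - 56*b + r*(-8*b - 7)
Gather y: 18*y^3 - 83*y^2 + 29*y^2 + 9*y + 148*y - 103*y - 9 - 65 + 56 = 18*y^3 - 54*y^2 + 54*y - 18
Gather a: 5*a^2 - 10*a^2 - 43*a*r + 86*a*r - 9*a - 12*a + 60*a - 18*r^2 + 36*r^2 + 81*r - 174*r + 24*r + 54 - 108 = -5*a^2 + a*(43*r + 39) + 18*r^2 - 69*r - 54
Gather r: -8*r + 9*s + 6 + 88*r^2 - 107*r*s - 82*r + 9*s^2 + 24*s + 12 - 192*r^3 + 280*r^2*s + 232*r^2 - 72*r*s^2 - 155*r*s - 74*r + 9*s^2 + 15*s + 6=-192*r^3 + r^2*(280*s + 320) + r*(-72*s^2 - 262*s - 164) + 18*s^2 + 48*s + 24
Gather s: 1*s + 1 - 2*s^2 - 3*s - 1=-2*s^2 - 2*s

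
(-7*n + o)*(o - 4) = -7*n*o + 28*n + o^2 - 4*o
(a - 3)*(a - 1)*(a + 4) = a^3 - 13*a + 12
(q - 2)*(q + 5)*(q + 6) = q^3 + 9*q^2 + 8*q - 60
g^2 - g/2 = g*(g - 1/2)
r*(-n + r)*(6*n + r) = -6*n^2*r + 5*n*r^2 + r^3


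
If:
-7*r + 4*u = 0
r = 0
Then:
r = 0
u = 0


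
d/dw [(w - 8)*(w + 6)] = 2*w - 2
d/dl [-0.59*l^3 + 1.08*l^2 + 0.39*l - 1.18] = -1.77*l^2 + 2.16*l + 0.39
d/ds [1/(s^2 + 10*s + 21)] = 2*(-s - 5)/(s^2 + 10*s + 21)^2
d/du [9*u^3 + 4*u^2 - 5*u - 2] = 27*u^2 + 8*u - 5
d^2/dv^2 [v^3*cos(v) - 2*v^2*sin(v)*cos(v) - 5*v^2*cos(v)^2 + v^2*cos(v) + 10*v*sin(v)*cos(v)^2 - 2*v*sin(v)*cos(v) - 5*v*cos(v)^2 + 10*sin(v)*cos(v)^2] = -v^3*cos(v) - 6*v^2*sin(v) + 4*v^2*sin(2*v) - v^2*cos(v) + 10*v^2*cos(2*v) - 13*v*sin(v)/2 + 24*v*sin(2*v) - 45*v*sin(3*v)/2 + 6*v*cos(v) + 2*v*cos(2*v) - 5*sin(v)/2 + 8*sin(2*v) - 45*sin(3*v)/2 + 7*cos(v) - 9*cos(2*v) + 15*cos(3*v) - 5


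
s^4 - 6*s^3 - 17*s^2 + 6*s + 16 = (s - 8)*(s - 1)*(s + 1)*(s + 2)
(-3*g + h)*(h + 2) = -3*g*h - 6*g + h^2 + 2*h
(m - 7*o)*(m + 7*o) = m^2 - 49*o^2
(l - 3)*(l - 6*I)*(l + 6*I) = l^3 - 3*l^2 + 36*l - 108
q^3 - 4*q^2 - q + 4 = (q - 4)*(q - 1)*(q + 1)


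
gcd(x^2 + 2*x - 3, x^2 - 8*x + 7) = x - 1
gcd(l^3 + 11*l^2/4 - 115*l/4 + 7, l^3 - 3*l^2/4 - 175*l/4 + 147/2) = l + 7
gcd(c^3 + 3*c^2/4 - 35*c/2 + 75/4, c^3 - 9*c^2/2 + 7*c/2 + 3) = c - 3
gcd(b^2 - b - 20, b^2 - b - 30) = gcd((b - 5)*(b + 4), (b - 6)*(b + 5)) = 1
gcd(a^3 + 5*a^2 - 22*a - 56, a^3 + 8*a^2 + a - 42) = a + 7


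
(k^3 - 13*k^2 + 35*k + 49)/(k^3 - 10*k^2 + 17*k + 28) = (k - 7)/(k - 4)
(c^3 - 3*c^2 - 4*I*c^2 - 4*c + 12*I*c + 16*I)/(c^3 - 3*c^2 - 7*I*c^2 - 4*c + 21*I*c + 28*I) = (c - 4*I)/(c - 7*I)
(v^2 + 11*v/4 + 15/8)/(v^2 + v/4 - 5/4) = (v + 3/2)/(v - 1)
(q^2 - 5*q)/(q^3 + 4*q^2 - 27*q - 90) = q/(q^2 + 9*q + 18)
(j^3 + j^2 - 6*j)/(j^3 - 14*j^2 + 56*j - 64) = j*(j + 3)/(j^2 - 12*j + 32)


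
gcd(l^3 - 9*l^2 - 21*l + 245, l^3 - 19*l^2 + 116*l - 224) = l - 7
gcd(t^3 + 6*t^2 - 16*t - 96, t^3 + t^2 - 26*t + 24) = t^2 + 2*t - 24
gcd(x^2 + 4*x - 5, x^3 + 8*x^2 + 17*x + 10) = x + 5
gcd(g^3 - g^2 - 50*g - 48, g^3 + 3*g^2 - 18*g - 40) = 1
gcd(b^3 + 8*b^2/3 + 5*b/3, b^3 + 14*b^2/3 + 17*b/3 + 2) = b + 1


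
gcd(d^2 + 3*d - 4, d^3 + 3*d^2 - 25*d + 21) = d - 1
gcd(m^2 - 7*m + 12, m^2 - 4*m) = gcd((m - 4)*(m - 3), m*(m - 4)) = m - 4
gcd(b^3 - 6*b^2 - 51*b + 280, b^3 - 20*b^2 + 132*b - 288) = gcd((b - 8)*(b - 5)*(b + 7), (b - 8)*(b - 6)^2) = b - 8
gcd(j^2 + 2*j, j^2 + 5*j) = j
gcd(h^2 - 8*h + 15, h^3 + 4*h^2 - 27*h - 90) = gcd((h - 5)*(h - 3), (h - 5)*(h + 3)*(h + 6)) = h - 5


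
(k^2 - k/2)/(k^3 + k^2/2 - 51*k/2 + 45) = k*(2*k - 1)/(2*k^3 + k^2 - 51*k + 90)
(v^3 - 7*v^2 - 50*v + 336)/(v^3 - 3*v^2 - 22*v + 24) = (v^2 - v - 56)/(v^2 + 3*v - 4)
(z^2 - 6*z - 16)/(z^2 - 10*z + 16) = (z + 2)/(z - 2)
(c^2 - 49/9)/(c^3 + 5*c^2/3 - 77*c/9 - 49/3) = (3*c - 7)/(3*c^2 - 2*c - 21)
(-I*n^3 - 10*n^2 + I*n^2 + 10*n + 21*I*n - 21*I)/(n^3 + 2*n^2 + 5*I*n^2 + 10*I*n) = (-I*n^3 + n^2*(-10 + I) + n*(10 + 21*I) - 21*I)/(n*(n^2 + n*(2 + 5*I) + 10*I))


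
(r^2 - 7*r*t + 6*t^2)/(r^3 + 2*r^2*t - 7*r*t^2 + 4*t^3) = (r - 6*t)/(r^2 + 3*r*t - 4*t^2)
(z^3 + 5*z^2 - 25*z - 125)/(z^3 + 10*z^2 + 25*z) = (z - 5)/z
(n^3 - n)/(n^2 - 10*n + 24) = (n^3 - n)/(n^2 - 10*n + 24)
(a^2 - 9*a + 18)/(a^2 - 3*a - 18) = (a - 3)/(a + 3)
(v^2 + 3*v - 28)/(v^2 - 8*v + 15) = (v^2 + 3*v - 28)/(v^2 - 8*v + 15)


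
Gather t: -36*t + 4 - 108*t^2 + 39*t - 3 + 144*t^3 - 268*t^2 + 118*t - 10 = 144*t^3 - 376*t^2 + 121*t - 9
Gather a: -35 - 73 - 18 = -126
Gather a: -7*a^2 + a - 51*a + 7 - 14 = -7*a^2 - 50*a - 7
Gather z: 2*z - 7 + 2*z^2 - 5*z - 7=2*z^2 - 3*z - 14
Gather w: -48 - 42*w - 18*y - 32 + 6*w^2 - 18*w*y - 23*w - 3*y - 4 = 6*w^2 + w*(-18*y - 65) - 21*y - 84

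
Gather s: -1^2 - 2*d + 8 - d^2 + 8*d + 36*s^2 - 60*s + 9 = -d^2 + 6*d + 36*s^2 - 60*s + 16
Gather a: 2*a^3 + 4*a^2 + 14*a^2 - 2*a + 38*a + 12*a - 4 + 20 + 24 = 2*a^3 + 18*a^2 + 48*a + 40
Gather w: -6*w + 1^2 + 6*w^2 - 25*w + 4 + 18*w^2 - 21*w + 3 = 24*w^2 - 52*w + 8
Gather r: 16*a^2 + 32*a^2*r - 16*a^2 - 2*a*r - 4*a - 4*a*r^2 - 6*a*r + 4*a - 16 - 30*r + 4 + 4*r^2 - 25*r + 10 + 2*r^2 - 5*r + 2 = r^2*(6 - 4*a) + r*(32*a^2 - 8*a - 60)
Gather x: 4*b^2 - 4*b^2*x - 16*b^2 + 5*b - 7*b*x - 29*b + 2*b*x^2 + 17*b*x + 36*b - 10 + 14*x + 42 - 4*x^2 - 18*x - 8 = -12*b^2 + 12*b + x^2*(2*b - 4) + x*(-4*b^2 + 10*b - 4) + 24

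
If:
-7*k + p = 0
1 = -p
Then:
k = -1/7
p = -1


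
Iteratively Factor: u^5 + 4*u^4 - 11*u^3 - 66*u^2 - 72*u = (u)*(u^4 + 4*u^3 - 11*u^2 - 66*u - 72) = u*(u + 2)*(u^3 + 2*u^2 - 15*u - 36) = u*(u - 4)*(u + 2)*(u^2 + 6*u + 9) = u*(u - 4)*(u + 2)*(u + 3)*(u + 3)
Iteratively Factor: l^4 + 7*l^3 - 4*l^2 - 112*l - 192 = (l + 3)*(l^3 + 4*l^2 - 16*l - 64) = (l - 4)*(l + 3)*(l^2 + 8*l + 16) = (l - 4)*(l + 3)*(l + 4)*(l + 4)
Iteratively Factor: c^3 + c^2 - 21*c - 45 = (c + 3)*(c^2 - 2*c - 15) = (c - 5)*(c + 3)*(c + 3)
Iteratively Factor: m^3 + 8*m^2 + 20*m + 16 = (m + 4)*(m^2 + 4*m + 4) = (m + 2)*(m + 4)*(m + 2)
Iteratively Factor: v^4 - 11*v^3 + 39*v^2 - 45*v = (v - 3)*(v^3 - 8*v^2 + 15*v) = (v - 5)*(v - 3)*(v^2 - 3*v) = (v - 5)*(v - 3)^2*(v)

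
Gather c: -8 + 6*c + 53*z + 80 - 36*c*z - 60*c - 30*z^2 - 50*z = c*(-36*z - 54) - 30*z^2 + 3*z + 72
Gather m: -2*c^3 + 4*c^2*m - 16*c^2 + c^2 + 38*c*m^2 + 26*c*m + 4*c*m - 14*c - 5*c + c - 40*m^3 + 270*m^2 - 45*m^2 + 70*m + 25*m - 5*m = -2*c^3 - 15*c^2 - 18*c - 40*m^3 + m^2*(38*c + 225) + m*(4*c^2 + 30*c + 90)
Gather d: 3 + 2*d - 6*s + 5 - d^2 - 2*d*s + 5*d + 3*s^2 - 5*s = -d^2 + d*(7 - 2*s) + 3*s^2 - 11*s + 8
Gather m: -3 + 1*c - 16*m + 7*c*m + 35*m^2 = c + 35*m^2 + m*(7*c - 16) - 3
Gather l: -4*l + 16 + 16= 32 - 4*l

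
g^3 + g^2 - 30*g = g*(g - 5)*(g + 6)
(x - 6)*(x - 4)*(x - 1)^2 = x^4 - 12*x^3 + 45*x^2 - 58*x + 24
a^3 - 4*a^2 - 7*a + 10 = (a - 5)*(a - 1)*(a + 2)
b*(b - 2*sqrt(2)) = b^2 - 2*sqrt(2)*b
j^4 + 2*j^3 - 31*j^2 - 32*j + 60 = (j - 5)*(j - 1)*(j + 2)*(j + 6)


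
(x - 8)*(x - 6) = x^2 - 14*x + 48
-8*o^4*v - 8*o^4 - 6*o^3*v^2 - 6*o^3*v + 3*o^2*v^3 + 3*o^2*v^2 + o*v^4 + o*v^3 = (-2*o + v)*(o + v)*(4*o + v)*(o*v + o)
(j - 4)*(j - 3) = j^2 - 7*j + 12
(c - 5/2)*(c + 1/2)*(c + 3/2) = c^3 - c^2/2 - 17*c/4 - 15/8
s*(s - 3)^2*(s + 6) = s^4 - 27*s^2 + 54*s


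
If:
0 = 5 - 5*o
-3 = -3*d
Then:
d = 1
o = 1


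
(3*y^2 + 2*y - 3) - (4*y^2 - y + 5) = -y^2 + 3*y - 8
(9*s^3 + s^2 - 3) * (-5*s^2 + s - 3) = -45*s^5 + 4*s^4 - 26*s^3 + 12*s^2 - 3*s + 9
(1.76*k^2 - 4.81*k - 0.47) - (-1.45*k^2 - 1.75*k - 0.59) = 3.21*k^2 - 3.06*k + 0.12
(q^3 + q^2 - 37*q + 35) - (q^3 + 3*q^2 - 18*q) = -2*q^2 - 19*q + 35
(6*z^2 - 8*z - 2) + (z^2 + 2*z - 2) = 7*z^2 - 6*z - 4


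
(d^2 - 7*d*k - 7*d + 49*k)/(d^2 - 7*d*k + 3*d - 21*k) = (d - 7)/(d + 3)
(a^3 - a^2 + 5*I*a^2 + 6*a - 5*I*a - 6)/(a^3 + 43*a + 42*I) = (a^2 - a*(1 + I) + I)/(a^2 - 6*I*a + 7)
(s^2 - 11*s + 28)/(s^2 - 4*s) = (s - 7)/s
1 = 1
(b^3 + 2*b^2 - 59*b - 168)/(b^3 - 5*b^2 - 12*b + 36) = (b^2 - b - 56)/(b^2 - 8*b + 12)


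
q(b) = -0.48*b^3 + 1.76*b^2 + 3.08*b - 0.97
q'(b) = -1.44*b^2 + 3.52*b + 3.08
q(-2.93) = 17.19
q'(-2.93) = -19.60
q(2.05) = 8.61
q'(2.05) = 4.24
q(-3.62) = 33.71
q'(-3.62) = -28.53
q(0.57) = 1.27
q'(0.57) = 4.62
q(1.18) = 4.33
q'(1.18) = 5.23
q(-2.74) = 13.68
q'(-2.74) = -17.38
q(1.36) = 5.27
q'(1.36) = 5.20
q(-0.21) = -1.53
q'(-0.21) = 2.28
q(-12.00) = 1044.95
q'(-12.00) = -246.52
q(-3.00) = 18.59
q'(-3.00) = -20.44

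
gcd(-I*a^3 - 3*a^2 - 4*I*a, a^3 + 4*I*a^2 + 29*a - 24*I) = 1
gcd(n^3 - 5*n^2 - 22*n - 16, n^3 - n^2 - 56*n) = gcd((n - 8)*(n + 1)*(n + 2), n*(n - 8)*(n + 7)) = n - 8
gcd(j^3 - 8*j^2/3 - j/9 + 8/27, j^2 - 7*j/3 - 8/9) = j^2 - 7*j/3 - 8/9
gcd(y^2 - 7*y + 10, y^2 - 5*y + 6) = y - 2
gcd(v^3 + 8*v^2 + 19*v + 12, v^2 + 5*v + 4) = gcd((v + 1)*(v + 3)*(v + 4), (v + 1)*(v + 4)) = v^2 + 5*v + 4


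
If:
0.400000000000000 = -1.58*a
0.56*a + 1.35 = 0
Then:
No Solution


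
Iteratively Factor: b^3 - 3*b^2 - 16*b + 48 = (b - 4)*(b^2 + b - 12) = (b - 4)*(b + 4)*(b - 3)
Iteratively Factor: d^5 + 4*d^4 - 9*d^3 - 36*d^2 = (d + 4)*(d^4 - 9*d^2) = d*(d + 4)*(d^3 - 9*d) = d^2*(d + 4)*(d^2 - 9) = d^2*(d + 3)*(d + 4)*(d - 3)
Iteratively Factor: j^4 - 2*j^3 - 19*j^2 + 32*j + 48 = (j + 4)*(j^3 - 6*j^2 + 5*j + 12) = (j - 4)*(j + 4)*(j^2 - 2*j - 3) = (j - 4)*(j + 1)*(j + 4)*(j - 3)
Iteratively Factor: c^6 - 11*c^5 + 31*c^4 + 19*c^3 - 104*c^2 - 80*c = (c - 4)*(c^5 - 7*c^4 + 3*c^3 + 31*c^2 + 20*c) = (c - 4)*(c + 1)*(c^4 - 8*c^3 + 11*c^2 + 20*c) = (c - 4)*(c + 1)^2*(c^3 - 9*c^2 + 20*c) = (c - 4)^2*(c + 1)^2*(c^2 - 5*c) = c*(c - 4)^2*(c + 1)^2*(c - 5)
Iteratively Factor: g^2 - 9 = (g + 3)*(g - 3)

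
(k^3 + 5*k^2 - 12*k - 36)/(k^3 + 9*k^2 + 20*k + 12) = (k - 3)/(k + 1)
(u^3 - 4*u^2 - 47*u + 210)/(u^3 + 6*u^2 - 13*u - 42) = (u^2 - 11*u + 30)/(u^2 - u - 6)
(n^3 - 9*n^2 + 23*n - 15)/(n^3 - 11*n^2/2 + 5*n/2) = 2*(n^2 - 4*n + 3)/(n*(2*n - 1))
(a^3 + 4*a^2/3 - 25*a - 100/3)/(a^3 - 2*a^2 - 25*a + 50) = (a + 4/3)/(a - 2)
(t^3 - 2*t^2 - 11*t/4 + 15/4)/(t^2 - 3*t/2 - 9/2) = (2*t^2 - 7*t + 5)/(2*(t - 3))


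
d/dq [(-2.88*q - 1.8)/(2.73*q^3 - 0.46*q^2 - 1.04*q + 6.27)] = (15.7248*q^3 + 13.4172*q^2 - 1.656*q - 19.9296)/(7.4529*q^6 - 2.5116*q^5 - 5.4668*q^4 + 35.191*q^3 - 4.6868*q^2 - 13.0416*q + 39.3129)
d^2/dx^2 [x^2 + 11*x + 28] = 2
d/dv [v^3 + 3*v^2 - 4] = 3*v*(v + 2)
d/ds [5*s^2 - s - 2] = 10*s - 1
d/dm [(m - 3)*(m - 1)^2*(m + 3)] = 4*m^3 - 6*m^2 - 16*m + 18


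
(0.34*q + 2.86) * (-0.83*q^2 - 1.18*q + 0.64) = -0.2822*q^3 - 2.775*q^2 - 3.1572*q + 1.8304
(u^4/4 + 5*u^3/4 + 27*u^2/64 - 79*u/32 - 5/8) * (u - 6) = u^5/4 - u^4/4 - 453*u^3/64 - 5*u^2 + 227*u/16 + 15/4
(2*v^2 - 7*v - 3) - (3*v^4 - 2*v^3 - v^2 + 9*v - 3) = -3*v^4 + 2*v^3 + 3*v^2 - 16*v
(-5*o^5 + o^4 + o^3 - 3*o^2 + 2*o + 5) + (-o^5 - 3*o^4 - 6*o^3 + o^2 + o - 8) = -6*o^5 - 2*o^4 - 5*o^3 - 2*o^2 + 3*o - 3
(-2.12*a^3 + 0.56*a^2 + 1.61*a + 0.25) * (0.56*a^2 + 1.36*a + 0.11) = -1.1872*a^5 - 2.5696*a^4 + 1.43*a^3 + 2.3912*a^2 + 0.5171*a + 0.0275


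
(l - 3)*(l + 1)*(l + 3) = l^3 + l^2 - 9*l - 9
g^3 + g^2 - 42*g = g*(g - 6)*(g + 7)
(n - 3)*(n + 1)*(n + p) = n^3 + n^2*p - 2*n^2 - 2*n*p - 3*n - 3*p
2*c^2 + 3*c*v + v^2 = (c + v)*(2*c + v)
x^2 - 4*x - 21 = (x - 7)*(x + 3)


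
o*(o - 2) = o^2 - 2*o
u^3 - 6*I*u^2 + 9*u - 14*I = (u - 7*I)*(u - I)*(u + 2*I)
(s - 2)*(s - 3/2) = s^2 - 7*s/2 + 3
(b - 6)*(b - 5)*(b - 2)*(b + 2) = b^4 - 11*b^3 + 26*b^2 + 44*b - 120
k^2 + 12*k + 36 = (k + 6)^2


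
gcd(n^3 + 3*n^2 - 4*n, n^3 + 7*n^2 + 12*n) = n^2 + 4*n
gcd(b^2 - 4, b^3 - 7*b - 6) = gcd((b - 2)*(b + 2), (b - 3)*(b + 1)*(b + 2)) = b + 2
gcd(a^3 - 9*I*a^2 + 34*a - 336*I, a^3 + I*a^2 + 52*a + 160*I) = a - 8*I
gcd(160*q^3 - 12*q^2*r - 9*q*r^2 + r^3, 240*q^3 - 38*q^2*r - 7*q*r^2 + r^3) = 40*q^2 - 13*q*r + r^2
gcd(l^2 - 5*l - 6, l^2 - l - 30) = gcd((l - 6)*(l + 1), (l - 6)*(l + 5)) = l - 6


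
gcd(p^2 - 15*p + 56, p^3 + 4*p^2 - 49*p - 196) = p - 7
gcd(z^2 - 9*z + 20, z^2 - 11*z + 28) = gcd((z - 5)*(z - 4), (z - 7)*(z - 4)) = z - 4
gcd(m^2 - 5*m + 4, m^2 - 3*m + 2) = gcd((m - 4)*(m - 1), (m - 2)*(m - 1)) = m - 1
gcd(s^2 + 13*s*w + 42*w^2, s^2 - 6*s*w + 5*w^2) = 1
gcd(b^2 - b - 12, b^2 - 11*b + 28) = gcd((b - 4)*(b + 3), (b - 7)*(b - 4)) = b - 4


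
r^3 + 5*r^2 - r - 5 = (r - 1)*(r + 1)*(r + 5)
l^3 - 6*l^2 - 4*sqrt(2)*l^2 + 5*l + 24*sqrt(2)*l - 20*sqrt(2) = (l - 5)*(l - 1)*(l - 4*sqrt(2))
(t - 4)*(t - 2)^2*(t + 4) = t^4 - 4*t^3 - 12*t^2 + 64*t - 64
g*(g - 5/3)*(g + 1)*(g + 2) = g^4 + 4*g^3/3 - 3*g^2 - 10*g/3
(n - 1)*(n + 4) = n^2 + 3*n - 4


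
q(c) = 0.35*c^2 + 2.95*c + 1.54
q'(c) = 0.7*c + 2.95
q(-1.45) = -2.00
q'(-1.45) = 1.94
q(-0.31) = 0.66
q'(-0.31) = 2.73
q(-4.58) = -4.63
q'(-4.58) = -0.26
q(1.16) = 5.43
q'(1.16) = 3.76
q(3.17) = 14.41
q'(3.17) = 5.17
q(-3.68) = -4.58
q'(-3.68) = 0.37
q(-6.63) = -2.63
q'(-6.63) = -1.69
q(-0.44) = 0.31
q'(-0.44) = 2.64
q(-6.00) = -3.56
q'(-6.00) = -1.25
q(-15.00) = 36.04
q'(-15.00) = -7.55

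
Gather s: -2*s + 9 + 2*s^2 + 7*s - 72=2*s^2 + 5*s - 63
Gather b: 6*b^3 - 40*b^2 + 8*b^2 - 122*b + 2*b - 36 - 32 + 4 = 6*b^3 - 32*b^2 - 120*b - 64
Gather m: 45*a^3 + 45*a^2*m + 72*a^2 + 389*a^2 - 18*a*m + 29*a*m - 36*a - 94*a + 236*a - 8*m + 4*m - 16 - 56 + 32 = 45*a^3 + 461*a^2 + 106*a + m*(45*a^2 + 11*a - 4) - 40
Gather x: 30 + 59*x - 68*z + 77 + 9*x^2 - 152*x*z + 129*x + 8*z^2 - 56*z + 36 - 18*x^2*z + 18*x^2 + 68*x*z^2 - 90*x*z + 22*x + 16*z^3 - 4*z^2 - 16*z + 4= x^2*(27 - 18*z) + x*(68*z^2 - 242*z + 210) + 16*z^3 + 4*z^2 - 140*z + 147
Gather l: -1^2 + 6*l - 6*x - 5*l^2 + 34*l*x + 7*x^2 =-5*l^2 + l*(34*x + 6) + 7*x^2 - 6*x - 1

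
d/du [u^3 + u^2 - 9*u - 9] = 3*u^2 + 2*u - 9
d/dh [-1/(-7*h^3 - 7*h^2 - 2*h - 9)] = (-21*h^2 - 14*h - 2)/(7*h^3 + 7*h^2 + 2*h + 9)^2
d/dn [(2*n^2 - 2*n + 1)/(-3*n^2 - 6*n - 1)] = 2*(-9*n^2 + n + 4)/(9*n^4 + 36*n^3 + 42*n^2 + 12*n + 1)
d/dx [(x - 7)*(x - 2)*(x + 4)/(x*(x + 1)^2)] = (7*x^3 + 39*x^2 - 168*x - 56)/(x^2*(x^3 + 3*x^2 + 3*x + 1))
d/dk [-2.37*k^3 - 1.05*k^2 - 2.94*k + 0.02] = -7.11*k^2 - 2.1*k - 2.94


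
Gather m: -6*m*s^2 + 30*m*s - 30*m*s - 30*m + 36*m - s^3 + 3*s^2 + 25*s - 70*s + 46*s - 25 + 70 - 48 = m*(6 - 6*s^2) - s^3 + 3*s^2 + s - 3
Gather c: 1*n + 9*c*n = 9*c*n + n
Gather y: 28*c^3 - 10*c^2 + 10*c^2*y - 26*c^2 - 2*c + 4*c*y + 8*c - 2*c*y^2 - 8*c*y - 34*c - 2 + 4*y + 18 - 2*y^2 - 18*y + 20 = 28*c^3 - 36*c^2 - 28*c + y^2*(-2*c - 2) + y*(10*c^2 - 4*c - 14) + 36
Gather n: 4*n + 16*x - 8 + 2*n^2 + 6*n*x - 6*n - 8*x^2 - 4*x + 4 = 2*n^2 + n*(6*x - 2) - 8*x^2 + 12*x - 4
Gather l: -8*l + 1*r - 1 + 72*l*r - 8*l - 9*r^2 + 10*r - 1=l*(72*r - 16) - 9*r^2 + 11*r - 2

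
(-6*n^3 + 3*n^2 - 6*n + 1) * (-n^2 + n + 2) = 6*n^5 - 9*n^4 - 3*n^3 - n^2 - 11*n + 2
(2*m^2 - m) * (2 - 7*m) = -14*m^3 + 11*m^2 - 2*m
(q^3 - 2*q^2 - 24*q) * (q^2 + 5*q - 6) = q^5 + 3*q^4 - 40*q^3 - 108*q^2 + 144*q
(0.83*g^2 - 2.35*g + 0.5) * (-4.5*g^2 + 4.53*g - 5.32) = -3.735*g^4 + 14.3349*g^3 - 17.3111*g^2 + 14.767*g - 2.66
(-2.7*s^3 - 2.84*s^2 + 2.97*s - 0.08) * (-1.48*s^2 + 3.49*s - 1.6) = 3.996*s^5 - 5.2198*s^4 - 9.9872*s^3 + 15.0277*s^2 - 5.0312*s + 0.128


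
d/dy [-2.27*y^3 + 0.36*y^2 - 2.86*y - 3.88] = -6.81*y^2 + 0.72*y - 2.86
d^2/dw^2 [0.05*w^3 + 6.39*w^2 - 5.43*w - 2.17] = 0.3*w + 12.78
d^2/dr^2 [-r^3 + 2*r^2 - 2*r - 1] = 4 - 6*r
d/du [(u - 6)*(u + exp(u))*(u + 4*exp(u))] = (u - 6)*(u + exp(u))*(4*exp(u) + 1) + (u - 6)*(u + 4*exp(u))*(exp(u) + 1) + (u + exp(u))*(u + 4*exp(u))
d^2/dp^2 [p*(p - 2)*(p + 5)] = 6*p + 6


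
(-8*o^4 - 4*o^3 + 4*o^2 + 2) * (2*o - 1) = -16*o^5 + 12*o^3 - 4*o^2 + 4*o - 2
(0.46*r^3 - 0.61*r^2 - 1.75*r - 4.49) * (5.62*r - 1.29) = 2.5852*r^4 - 4.0216*r^3 - 9.0481*r^2 - 22.9763*r + 5.7921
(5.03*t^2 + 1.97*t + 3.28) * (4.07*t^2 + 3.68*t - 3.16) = 20.4721*t^4 + 26.5283*t^3 + 4.7044*t^2 + 5.8452*t - 10.3648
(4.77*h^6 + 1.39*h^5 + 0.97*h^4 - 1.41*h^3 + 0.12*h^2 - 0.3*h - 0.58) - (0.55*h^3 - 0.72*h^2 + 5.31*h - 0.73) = 4.77*h^6 + 1.39*h^5 + 0.97*h^4 - 1.96*h^3 + 0.84*h^2 - 5.61*h + 0.15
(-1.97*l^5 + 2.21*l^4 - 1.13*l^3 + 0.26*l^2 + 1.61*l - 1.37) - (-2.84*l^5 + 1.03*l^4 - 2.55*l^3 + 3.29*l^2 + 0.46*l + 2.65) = 0.87*l^5 + 1.18*l^4 + 1.42*l^3 - 3.03*l^2 + 1.15*l - 4.02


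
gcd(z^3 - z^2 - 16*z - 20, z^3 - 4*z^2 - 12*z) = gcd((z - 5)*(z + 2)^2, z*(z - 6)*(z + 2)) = z + 2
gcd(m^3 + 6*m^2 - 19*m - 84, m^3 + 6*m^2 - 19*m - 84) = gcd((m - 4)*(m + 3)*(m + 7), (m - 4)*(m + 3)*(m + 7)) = m^3 + 6*m^2 - 19*m - 84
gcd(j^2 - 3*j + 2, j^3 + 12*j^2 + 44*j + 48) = 1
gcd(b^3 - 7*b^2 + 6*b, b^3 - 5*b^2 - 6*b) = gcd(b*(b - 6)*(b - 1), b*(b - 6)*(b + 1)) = b^2 - 6*b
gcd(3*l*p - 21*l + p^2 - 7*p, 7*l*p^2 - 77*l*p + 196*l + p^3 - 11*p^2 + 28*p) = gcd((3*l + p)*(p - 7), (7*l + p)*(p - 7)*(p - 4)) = p - 7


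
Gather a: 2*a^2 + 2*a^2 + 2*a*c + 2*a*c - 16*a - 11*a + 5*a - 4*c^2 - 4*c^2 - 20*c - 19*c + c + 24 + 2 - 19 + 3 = 4*a^2 + a*(4*c - 22) - 8*c^2 - 38*c + 10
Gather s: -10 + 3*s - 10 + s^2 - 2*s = s^2 + s - 20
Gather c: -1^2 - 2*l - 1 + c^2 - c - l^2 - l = c^2 - c - l^2 - 3*l - 2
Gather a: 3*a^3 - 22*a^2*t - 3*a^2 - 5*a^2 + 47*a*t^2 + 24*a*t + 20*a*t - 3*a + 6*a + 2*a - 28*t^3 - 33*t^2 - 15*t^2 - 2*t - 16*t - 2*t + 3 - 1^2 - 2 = 3*a^3 + a^2*(-22*t - 8) + a*(47*t^2 + 44*t + 5) - 28*t^3 - 48*t^2 - 20*t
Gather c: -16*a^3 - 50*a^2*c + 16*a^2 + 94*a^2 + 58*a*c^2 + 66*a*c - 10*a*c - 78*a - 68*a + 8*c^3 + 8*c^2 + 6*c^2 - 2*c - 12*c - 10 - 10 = -16*a^3 + 110*a^2 - 146*a + 8*c^3 + c^2*(58*a + 14) + c*(-50*a^2 + 56*a - 14) - 20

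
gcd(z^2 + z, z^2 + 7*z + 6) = z + 1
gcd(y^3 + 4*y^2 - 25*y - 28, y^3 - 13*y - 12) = y^2 - 3*y - 4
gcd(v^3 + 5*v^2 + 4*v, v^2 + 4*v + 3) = v + 1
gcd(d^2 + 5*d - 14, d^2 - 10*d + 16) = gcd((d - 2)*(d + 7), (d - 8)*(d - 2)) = d - 2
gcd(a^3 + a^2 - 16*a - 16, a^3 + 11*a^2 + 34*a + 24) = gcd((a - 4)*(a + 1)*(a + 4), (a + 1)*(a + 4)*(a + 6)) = a^2 + 5*a + 4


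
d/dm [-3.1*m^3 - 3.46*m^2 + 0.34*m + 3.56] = -9.3*m^2 - 6.92*m + 0.34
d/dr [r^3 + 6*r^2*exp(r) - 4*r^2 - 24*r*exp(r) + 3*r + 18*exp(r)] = 6*r^2*exp(r) + 3*r^2 - 12*r*exp(r) - 8*r - 6*exp(r) + 3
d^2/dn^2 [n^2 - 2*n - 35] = 2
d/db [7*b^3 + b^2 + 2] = b*(21*b + 2)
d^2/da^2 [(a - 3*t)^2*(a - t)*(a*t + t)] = 2*t*(6*a^2 - 21*a*t + 3*a + 15*t^2 - 7*t)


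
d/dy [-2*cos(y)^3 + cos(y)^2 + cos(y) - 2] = (6*cos(y)^2 - 2*cos(y) - 1)*sin(y)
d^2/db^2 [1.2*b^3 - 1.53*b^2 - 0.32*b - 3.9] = 7.2*b - 3.06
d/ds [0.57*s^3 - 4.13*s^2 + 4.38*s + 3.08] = 1.71*s^2 - 8.26*s + 4.38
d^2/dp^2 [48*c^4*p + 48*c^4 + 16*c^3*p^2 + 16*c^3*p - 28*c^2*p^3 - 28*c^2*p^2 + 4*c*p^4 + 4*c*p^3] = 8*c*(4*c^2 - 21*c*p - 7*c + 6*p^2 + 3*p)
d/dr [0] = 0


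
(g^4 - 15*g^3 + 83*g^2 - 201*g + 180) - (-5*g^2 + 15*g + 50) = g^4 - 15*g^3 + 88*g^2 - 216*g + 130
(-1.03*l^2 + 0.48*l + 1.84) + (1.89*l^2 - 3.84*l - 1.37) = 0.86*l^2 - 3.36*l + 0.47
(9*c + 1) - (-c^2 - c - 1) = c^2 + 10*c + 2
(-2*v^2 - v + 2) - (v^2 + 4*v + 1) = -3*v^2 - 5*v + 1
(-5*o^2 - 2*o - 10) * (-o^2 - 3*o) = 5*o^4 + 17*o^3 + 16*o^2 + 30*o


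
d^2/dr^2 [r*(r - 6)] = 2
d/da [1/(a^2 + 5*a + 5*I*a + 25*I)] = (-2*a - 5 - 5*I)/(a^2 + 5*a + 5*I*a + 25*I)^2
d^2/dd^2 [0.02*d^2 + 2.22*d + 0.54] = 0.0400000000000000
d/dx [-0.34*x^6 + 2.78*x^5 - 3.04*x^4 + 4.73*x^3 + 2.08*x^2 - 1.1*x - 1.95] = -2.04*x^5 + 13.9*x^4 - 12.16*x^3 + 14.19*x^2 + 4.16*x - 1.1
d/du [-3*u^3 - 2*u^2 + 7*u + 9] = -9*u^2 - 4*u + 7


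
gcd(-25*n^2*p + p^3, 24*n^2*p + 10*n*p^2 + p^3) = p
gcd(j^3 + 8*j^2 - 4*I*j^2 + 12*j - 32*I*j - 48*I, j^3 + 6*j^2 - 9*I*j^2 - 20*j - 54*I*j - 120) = j^2 + j*(6 - 4*I) - 24*I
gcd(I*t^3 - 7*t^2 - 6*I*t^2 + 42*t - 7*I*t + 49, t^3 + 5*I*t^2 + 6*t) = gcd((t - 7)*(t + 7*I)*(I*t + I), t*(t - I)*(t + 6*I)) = 1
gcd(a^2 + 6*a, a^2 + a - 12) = 1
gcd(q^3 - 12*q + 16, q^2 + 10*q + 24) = q + 4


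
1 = 1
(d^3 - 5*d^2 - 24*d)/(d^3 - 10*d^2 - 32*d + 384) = d*(d + 3)/(d^2 - 2*d - 48)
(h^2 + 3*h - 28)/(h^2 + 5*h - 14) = (h - 4)/(h - 2)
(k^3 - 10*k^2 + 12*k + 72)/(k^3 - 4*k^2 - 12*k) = (k - 6)/k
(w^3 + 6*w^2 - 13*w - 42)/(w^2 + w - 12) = (w^2 + 9*w + 14)/(w + 4)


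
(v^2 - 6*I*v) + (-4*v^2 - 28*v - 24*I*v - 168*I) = -3*v^2 - 28*v - 30*I*v - 168*I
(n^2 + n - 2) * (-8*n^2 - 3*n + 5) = -8*n^4 - 11*n^3 + 18*n^2 + 11*n - 10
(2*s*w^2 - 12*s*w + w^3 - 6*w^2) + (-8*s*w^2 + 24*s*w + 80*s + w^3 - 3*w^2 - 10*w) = -6*s*w^2 + 12*s*w + 80*s + 2*w^3 - 9*w^2 - 10*w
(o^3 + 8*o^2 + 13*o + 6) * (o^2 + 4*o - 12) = o^5 + 12*o^4 + 33*o^3 - 38*o^2 - 132*o - 72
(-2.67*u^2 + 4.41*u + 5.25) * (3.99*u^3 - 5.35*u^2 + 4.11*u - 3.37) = -10.6533*u^5 + 31.8804*u^4 - 13.6197*u^3 - 0.964499999999996*u^2 + 6.7158*u - 17.6925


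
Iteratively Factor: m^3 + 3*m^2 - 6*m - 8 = (m - 2)*(m^2 + 5*m + 4) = (m - 2)*(m + 1)*(m + 4)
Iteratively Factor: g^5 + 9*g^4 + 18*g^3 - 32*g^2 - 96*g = (g + 3)*(g^4 + 6*g^3 - 32*g) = (g - 2)*(g + 3)*(g^3 + 8*g^2 + 16*g) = (g - 2)*(g + 3)*(g + 4)*(g^2 + 4*g) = (g - 2)*(g + 3)*(g + 4)^2*(g)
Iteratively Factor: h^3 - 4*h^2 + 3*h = (h)*(h^2 - 4*h + 3) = h*(h - 3)*(h - 1)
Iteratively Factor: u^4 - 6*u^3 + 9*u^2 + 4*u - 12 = (u - 2)*(u^3 - 4*u^2 + u + 6) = (u - 2)^2*(u^2 - 2*u - 3) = (u - 3)*(u - 2)^2*(u + 1)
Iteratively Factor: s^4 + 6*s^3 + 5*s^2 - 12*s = (s)*(s^3 + 6*s^2 + 5*s - 12) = s*(s + 3)*(s^2 + 3*s - 4) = s*(s + 3)*(s + 4)*(s - 1)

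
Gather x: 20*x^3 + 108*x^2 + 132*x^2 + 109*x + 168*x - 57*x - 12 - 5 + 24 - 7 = 20*x^3 + 240*x^2 + 220*x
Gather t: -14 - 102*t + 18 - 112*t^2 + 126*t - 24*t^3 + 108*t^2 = -24*t^3 - 4*t^2 + 24*t + 4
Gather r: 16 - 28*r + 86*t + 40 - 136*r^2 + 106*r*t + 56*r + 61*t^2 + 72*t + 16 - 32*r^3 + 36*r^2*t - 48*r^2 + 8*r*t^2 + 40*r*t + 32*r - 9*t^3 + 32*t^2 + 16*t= -32*r^3 + r^2*(36*t - 184) + r*(8*t^2 + 146*t + 60) - 9*t^3 + 93*t^2 + 174*t + 72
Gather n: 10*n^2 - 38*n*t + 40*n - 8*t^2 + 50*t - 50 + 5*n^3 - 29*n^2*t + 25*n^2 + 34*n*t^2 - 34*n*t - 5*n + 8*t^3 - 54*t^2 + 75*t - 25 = 5*n^3 + n^2*(35 - 29*t) + n*(34*t^2 - 72*t + 35) + 8*t^3 - 62*t^2 + 125*t - 75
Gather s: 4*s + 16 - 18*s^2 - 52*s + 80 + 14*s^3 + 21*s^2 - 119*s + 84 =14*s^3 + 3*s^2 - 167*s + 180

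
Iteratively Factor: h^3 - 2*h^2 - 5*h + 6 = (h - 3)*(h^2 + h - 2) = (h - 3)*(h + 2)*(h - 1)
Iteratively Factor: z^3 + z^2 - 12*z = (z + 4)*(z^2 - 3*z) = (z - 3)*(z + 4)*(z)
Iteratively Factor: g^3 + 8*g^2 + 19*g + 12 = (g + 3)*(g^2 + 5*g + 4) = (g + 3)*(g + 4)*(g + 1)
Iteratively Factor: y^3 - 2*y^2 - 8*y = (y + 2)*(y^2 - 4*y) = y*(y + 2)*(y - 4)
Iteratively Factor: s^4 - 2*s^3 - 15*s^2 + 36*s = (s - 3)*(s^3 + s^2 - 12*s) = s*(s - 3)*(s^2 + s - 12) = s*(s - 3)^2*(s + 4)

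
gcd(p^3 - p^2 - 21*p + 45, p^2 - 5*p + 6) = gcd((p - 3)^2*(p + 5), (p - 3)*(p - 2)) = p - 3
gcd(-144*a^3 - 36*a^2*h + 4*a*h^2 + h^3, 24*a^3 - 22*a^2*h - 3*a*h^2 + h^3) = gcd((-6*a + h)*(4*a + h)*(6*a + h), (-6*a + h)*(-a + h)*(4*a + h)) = 24*a^2 + 2*a*h - h^2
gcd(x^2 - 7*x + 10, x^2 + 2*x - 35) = x - 5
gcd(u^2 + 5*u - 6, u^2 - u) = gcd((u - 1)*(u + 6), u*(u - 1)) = u - 1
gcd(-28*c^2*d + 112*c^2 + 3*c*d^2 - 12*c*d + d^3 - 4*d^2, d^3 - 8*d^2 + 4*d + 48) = d - 4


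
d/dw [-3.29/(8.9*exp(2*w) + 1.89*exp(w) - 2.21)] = (58.562*exp(w) + 6.2181)*exp(w)/(8.9*exp(2*w) + 1.89*exp(w) - 2.21)^2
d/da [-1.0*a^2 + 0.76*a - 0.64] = 0.76 - 2.0*a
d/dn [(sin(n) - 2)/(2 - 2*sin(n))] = -cos(n)/(2*(sin(n) - 1)^2)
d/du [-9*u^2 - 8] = -18*u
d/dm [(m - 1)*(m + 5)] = 2*m + 4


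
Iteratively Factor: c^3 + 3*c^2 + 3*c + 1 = (c + 1)*(c^2 + 2*c + 1) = (c + 1)^2*(c + 1)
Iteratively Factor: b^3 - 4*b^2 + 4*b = (b - 2)*(b^2 - 2*b) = (b - 2)^2*(b)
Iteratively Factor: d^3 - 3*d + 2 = (d + 2)*(d^2 - 2*d + 1) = (d - 1)*(d + 2)*(d - 1)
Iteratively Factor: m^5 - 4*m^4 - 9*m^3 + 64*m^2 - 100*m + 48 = (m - 1)*(m^4 - 3*m^3 - 12*m^2 + 52*m - 48) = (m - 1)*(m + 4)*(m^3 - 7*m^2 + 16*m - 12) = (m - 2)*(m - 1)*(m + 4)*(m^2 - 5*m + 6) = (m - 2)^2*(m - 1)*(m + 4)*(m - 3)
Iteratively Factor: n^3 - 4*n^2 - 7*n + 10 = (n - 1)*(n^2 - 3*n - 10) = (n - 1)*(n + 2)*(n - 5)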